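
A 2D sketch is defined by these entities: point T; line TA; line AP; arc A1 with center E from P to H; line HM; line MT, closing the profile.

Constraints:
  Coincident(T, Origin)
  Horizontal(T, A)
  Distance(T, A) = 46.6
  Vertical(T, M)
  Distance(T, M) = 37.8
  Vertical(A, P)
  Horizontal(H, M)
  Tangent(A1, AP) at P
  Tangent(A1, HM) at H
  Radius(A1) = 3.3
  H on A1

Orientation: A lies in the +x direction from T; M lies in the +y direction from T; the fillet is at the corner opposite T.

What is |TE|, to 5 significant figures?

55.364

T is at the origin; TA is horizontal with |TA| = 46.6 and A on the +x side, so A = (46.600, 0.0000). TM is vertical with |TM| = 37.8 and M on the +y side, so M = (0.0000, 37.800). The virtual corner opposite T is at (46.600, 37.800). A1 meets AP tangentially, so EP is at right angles to AP and the tangent condition forces EH to be normal to HM, with radius 3.3, so the center E sits 3.3 in from both sides at E = (43.300, 34.500). Then |TE| = |E − T| = 55.364.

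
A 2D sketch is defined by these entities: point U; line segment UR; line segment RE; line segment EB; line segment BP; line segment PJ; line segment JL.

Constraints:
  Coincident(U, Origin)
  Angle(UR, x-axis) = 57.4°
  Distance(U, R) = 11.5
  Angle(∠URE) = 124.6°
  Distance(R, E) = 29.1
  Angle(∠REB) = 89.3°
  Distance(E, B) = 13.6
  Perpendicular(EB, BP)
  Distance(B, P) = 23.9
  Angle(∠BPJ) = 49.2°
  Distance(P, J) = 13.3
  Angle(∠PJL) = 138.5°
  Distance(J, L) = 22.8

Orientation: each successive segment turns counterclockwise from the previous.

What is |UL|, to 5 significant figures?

43.920

U is at the origin; UR runs at 57.4° with length 11.5, so R = (6.1959, 9.6882). ∠URE = 124.6° gives RE at 112.80° from the x-axis; with |RE| = 29.1, E = (-5.0808, 36.514). ∠REB = 89.3° gives EB at -156.50° from the x-axis; with |EB| = 13.6, B = (-17.553, 31.091). The perpendicularity gives BP at right angles to EB, so BP runs at -66.500°; with |BP| = 23.9, P = (-8.0228, 9.1737). ∠BPJ = 49.2° gives PJ at 64.300° from the x-axis; with |PJ| = 13.3, J = (-2.2551, 21.158). ∠PJL = 138.5° gives JL at 105.80° from the x-axis; with |JL| = 22.8, L = (-8.4631, 43.097). Then |UL| = |L − U| = 43.920.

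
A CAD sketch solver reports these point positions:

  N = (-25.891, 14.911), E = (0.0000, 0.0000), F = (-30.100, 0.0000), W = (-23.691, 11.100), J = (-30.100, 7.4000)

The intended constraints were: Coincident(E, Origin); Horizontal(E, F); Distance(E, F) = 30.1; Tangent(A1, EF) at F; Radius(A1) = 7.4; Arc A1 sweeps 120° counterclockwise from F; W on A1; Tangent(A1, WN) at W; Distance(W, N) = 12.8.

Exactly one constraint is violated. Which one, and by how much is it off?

Distance(W, N) = 12.8 — off by 8.40.

E = (0.00, 0.00) ✓; E.y = 0.00, F.y = 0.00 ✓; |EF| = 30.10 ✓; ∠(JF, FE) = 90.00° ✓; |JF| = 7.400 ✓; bearing(J→W) − bearing(J→F) = 120.0° ✓; |JW| = 7.400 ✓; ∠(JW, WN) = 90.00° ✓; |WN| = 4.400 ✗.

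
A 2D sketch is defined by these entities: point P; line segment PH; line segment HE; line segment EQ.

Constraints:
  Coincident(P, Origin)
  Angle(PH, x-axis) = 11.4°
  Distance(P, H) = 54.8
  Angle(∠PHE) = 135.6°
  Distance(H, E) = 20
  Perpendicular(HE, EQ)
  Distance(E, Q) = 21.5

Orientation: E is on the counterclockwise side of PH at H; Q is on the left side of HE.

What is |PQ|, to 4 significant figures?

61.50

P is at the origin; PH runs at 11.4° with length 54.8, so H = 54.8·(cos 11.4°, sin 11.4°) = (53.72, 10.83). ∠PHE = 135.6°, so HE runs at 11.4° + (180° − 135.6°) = 55.80° from the x-axis; with |HE| = 20.0, E = H + 20.0·(cos 55.80°, sin 55.80°) = (64.96, 27.37). HE is perpendicular to EQ; with |EQ| = 21.5 on the left of HE, Q = E + 21.5·(-0.8271, 0.5621) = (47.18, 39.46). Then |PQ| = |Q − P| = 61.50.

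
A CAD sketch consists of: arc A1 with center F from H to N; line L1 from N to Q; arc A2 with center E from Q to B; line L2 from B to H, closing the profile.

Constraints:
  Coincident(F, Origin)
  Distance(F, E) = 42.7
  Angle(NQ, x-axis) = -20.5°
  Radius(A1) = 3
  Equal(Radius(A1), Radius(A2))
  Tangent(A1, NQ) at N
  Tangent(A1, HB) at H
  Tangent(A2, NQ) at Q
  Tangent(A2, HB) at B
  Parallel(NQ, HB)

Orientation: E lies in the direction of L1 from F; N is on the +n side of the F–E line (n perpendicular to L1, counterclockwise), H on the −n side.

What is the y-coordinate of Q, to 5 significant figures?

-12.144

The slot axis is L1's direction at -20.5°, so u = (cos -20.5°, sin -20.5°) = (0.93667, -0.35021) and n = (−sin -20.5°, cos -20.5°) = (0.35021, 0.93667). F is at the origin and E lies 42.7 along u from F, so E = 42.7·u = (39.996, -14.954). Tangency of A1 to both parallel lines with radius 3.0 puts N and H at F ± 3.0·n: N = (1.0506, 2.8100), H = (-1.0506, -2.8100). Equal radii place Q and B the same way about E: Q = E + 3.0·n = (41.047, -12.144), B = E − 3.0·n = (38.945, -17.764). So Q.y = -12.144.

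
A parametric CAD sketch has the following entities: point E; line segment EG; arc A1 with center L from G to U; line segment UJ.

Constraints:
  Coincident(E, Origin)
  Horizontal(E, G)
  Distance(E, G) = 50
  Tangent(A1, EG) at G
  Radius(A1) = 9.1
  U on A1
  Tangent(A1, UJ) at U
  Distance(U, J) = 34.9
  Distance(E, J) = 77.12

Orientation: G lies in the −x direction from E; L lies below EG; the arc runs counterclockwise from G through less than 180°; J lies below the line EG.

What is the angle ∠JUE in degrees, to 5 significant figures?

106.70°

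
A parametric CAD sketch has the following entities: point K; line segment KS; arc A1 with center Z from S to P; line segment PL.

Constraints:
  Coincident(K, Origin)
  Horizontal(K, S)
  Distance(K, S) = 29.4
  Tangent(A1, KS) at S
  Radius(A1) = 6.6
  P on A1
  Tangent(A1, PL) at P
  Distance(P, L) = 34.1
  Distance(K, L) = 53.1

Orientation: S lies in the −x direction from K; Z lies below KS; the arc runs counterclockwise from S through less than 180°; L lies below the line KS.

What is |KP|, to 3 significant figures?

36.7

Checks: |ZP| = 6.600 ✓; ∠(ZP, PL) = 90.00° ✓; |PL| = 34.10 ✓; |KL| = 53.10 ✓.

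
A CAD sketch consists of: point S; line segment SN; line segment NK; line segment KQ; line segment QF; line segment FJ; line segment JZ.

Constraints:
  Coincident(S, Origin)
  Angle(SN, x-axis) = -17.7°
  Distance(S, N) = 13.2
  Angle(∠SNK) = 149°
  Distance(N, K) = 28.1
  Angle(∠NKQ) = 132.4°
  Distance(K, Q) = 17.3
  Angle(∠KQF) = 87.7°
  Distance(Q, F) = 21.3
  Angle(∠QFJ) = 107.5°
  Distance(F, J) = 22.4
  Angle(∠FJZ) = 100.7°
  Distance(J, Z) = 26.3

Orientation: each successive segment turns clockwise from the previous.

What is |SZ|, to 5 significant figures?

30.587

S is at the origin; SN runs at -17.7° with length 13.2, so N = (12.575, -4.0132). ∠SNK = 149.0° gives NK at -48.700° from the x-axis; with |NK| = 28.1, K = (31.121, -25.124). ∠NKQ = 132.4° gives KQ at -96.300° from the x-axis; with |KQ| = 17.3, Q = (29.223, -42.319). ∠KQF = 87.7° gives QF at 171.40° from the x-axis; with |QF| = 21.3, F = (8.1623, -39.134). ∠QFJ = 107.5° gives FJ at 98.900° from the x-axis; with |FJ| = 22.4, J = (4.6968, -17.004). ∠FJZ = 100.7° gives JZ at 19.600° from the x-axis; with |JZ| = 26.3, Z = (29.473, -8.1815). Then |SZ| = |Z − S| = 30.587.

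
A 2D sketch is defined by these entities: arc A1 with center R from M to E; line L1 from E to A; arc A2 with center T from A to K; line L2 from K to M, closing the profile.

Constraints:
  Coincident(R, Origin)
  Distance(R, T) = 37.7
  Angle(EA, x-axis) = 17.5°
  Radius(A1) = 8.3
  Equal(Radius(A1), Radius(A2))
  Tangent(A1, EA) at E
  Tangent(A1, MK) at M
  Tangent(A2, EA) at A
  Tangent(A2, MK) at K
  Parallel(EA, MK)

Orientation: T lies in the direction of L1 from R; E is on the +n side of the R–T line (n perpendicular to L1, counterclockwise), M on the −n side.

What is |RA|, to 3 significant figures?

38.6

The slot axis is L1's direction at 17.5°, so u = (cos 17.5°, sin 17.5°) = (0.954, 0.301) and n = (−sin 17.5°, cos 17.5°) = (-0.301, 0.954). R is at the origin and T lies 37.7 along u from R, so T = 37.7·u = (36.0, 11.3). Tangency of A1 to both parallel lines with radius 8.3 puts E and M at R ± 8.3·n: E = (-2.50, 7.92), M = (2.50, -7.92). Equal radii place A and K the same way about T: A = T + 8.3·n = (33.5, 19.3), K = T − 8.3·n = (38.5, 3.42). Then |RA| = |A − R| = 38.6.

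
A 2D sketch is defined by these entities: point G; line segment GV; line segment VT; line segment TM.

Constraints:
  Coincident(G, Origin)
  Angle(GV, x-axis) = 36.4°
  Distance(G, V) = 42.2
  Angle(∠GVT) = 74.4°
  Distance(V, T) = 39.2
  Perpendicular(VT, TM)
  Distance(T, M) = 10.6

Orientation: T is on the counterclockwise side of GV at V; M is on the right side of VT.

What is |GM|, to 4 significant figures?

58.33

G is at the origin; GV runs at 36.4° with length 42.2, so V = 42.2·(cos 36.4°, sin 36.4°) = (33.97, 25.04). ∠GVT = 74.4°, so VT runs at 36.4° + (180° − 74.4°) = 142.0° from the x-axis; with |VT| = 39.2, T = V + 39.2·(cos 142.0°, sin 142.0°) = (3.076, 49.18). VT ⟂ TM; with |TM| = 10.6 on the right of VT, M = T + 10.6·(0.6157, 0.7880) = (9.603, 57.53). Then |GM| = |M − G| = 58.33.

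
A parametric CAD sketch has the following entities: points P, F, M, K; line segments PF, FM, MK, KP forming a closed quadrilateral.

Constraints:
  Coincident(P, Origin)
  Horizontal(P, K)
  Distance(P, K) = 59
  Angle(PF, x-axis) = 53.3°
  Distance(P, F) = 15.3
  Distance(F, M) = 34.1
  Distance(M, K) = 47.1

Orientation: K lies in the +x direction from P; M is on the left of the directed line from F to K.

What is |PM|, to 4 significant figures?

49.37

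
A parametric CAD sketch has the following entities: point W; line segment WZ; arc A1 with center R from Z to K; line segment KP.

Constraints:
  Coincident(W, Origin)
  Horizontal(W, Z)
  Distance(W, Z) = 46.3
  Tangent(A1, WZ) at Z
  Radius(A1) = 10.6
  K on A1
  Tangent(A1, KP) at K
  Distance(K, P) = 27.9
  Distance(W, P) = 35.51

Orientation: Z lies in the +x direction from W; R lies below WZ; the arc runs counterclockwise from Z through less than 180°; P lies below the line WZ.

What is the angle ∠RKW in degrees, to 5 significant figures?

153.37°

W is at the origin; WZ is horizontal with |WZ| = 46.3 and Z on the +x side, so Z = (46.300, 0.0000). Tangency of A1 to WZ means the radius RZ is perpendicular to WZ, so R = Z + (0, -10.6) = (46.300, -10.600). Since RK ⟂ KP (tangency), |RP| = √(10.6² + 27.9²) = 29.846 regardless of where K sits on A1. So P lies on both circle(W, 35.51) and circle(R, 29.846); the below-WZ intersection is P = (21.975, -27.894). K is the foot of the tangent from P: K = (37.490, -4.7054).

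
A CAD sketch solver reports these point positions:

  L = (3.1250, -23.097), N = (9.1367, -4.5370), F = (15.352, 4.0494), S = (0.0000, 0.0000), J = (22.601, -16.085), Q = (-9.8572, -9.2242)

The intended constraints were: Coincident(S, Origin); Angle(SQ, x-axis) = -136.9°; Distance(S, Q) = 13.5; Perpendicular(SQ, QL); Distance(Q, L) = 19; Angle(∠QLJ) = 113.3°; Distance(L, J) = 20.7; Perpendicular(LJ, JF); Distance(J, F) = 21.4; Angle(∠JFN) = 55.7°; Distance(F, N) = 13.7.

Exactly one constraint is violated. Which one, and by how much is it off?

Distance(F, N) = 13.7 — off by 3.10.

S = (0.00, 0.00) ✓; SQ at -136.9° ✓; |SQ| = 13.50 ✓; ∠(SQ, QL) = 90.00° ✓; |QL| = 19.00 ✓; ∠QLJ = 113.3° ✓; |LJ| = 20.70 ✓; ∠(LJ, JF) = 90.00° ✓; |JF| = 21.40 ✓; ∠JFN = 55.70° ✓; |FN| = 10.60 ✗.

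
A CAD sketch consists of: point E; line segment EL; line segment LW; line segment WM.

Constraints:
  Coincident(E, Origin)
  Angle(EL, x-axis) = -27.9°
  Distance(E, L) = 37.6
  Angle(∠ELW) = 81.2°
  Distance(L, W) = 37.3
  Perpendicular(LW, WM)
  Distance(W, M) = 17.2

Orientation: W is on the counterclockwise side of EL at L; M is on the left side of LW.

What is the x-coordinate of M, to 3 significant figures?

29.2

∠ELW = 81.2°, so LW runs at -27.9° + (180° − 81.2°) = 70.9° from the x-axis; with |LW| = 37.3, W = L + 37.3·(cos 70.9°, sin 70.9°) = (45.4, 17.7). The perpendicularity gives WM at right angles to LW; with |WM| = 17.2 on the left of LW, M = W + 17.2·(-0.945, 0.327) = (29.2, 23.3). So M.x = 29.2.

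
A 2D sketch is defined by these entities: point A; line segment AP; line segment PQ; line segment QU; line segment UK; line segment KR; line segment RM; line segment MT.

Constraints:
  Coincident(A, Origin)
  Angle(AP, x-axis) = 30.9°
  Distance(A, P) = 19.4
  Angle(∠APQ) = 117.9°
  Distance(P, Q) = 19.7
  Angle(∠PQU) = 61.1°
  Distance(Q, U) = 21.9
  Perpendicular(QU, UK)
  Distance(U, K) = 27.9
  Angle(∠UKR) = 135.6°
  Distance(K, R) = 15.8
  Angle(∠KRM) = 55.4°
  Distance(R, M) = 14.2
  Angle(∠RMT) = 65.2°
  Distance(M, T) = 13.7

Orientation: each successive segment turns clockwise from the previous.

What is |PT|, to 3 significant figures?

16.4

A is at the origin; AP runs at 30.9° with length 19.4, so P = (16.6, 9.96). ∠APQ = 117.9° gives PQ at -31.2° from the x-axis; with |PQ| = 19.7, Q = (33.5, -0.242). ∠PQU = 61.1° gives QU at -150° from the x-axis; with |QU| = 21.9, U = (14.5, -11.2). QU is perpendicular to UK, so UK runs at 120°; with |UK| = 27.9, K = (0.604, 13.0). ∠UKR = 135.6° gives KR at 75.5° from the x-axis; with |KR| = 15.8, R = (4.56, 28.3). ∠KRM = 55.4° gives RM at -49.1° from the x-axis; with |RM| = 14.2, M = (13.9, 17.6). ∠RMT = 65.2° gives MT at -164° from the x-axis; with |MT| = 13.7, T = (0.695, 13.8). Then |PT| = |T − P| = 16.4.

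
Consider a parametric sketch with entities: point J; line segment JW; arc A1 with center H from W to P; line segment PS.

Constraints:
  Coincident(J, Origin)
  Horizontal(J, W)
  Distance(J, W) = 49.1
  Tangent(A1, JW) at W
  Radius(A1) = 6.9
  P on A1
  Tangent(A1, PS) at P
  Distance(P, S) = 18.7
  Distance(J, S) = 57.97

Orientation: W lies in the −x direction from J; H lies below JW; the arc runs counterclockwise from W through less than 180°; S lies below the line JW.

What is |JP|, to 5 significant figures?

56.455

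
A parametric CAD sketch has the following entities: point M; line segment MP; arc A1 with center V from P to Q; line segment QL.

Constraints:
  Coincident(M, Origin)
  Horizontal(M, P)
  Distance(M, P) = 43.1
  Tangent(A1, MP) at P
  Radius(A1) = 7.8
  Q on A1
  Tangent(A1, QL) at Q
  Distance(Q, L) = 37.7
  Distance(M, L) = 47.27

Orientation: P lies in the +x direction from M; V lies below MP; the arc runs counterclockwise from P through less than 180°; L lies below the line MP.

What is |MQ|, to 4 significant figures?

36.11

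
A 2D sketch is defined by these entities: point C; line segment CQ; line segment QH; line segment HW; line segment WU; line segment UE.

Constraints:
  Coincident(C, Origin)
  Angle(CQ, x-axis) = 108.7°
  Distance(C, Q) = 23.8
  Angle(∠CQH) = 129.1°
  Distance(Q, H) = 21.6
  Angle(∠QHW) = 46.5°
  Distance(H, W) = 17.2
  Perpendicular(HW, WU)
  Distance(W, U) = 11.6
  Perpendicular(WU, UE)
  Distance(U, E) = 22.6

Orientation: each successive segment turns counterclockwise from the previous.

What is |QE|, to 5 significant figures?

20.673

C is at the origin; CQ runs at 108.7° with length 23.8, so Q = (-7.6306, 22.544). ∠CQH = 129.1° gives QH at 159.60° from the x-axis; with |QH| = 21.6, H = (-27.876, 30.073). ∠QHW = 46.5° gives HW at -66.900° from the x-axis; with |HW| = 17.2, W = (-21.128, 14.252). HW is perpendicular to WU, so WU runs at 23.100°; with |WU| = 11.6, U = (-10.458, 18.803). The perpendicularity gives UE at right angles to WU, so UE runs at 113.10°; with |UE| = 22.6, E = (-19.325, 39.591). Then |QE| = |E − Q| = 20.673.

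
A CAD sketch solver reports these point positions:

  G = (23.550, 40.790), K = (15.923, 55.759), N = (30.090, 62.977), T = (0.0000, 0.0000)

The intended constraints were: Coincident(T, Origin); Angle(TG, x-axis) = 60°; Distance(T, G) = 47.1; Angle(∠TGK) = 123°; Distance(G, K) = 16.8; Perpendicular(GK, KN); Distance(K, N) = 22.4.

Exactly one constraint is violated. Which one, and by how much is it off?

Distance(K, N) = 22.4 — off by 6.50.

T = (0.00, 0.00) ✓; TG at 60.00° ✓; |TG| = 47.10 ✓; ∠TGK = 123.0° ✓; |GK| = 16.80 ✓; ∠(GK, KN) = 90.00° ✓; |KN| = 15.90 ✗.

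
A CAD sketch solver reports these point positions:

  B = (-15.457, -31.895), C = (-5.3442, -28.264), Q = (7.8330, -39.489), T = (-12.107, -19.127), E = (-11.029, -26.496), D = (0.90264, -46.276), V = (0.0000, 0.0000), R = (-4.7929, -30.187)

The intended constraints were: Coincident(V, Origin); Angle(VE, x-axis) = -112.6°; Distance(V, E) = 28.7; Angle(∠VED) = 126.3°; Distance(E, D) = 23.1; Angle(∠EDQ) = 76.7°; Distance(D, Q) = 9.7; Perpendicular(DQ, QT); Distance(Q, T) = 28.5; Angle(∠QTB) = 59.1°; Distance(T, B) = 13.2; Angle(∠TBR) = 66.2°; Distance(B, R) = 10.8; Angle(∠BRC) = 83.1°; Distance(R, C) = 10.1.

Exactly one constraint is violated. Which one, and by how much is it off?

Distance(R, C) = 10.1 — off by 8.10.

V = (0.00, 0.00) ✓; VE at -112.6° ✓; |VE| = 28.70 ✓; ∠VED = 126.3° ✓; |ED| = 23.10 ✓; ∠EDQ = 76.70° ✓; |DQ| = 9.700 ✓; ∠(DQ, QT) = 90.00° ✓; |QT| = 28.50 ✓; ∠QTB = 59.10° ✓; |TB| = 13.20 ✓; ∠TBR = 66.20° ✓; |BR| = 10.80 ✓; ∠BRC = 83.10° ✓; |RC| = 2.000 ✗.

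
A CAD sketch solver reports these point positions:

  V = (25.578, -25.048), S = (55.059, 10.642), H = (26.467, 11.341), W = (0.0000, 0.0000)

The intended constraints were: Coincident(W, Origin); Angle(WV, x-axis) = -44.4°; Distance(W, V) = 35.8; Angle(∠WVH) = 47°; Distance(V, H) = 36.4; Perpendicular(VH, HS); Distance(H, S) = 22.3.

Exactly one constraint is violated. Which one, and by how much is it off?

Distance(H, S) = 22.3 — off by 6.30.

W = (0.00, 0.00) ✓; WV at -44.40° ✓; |WV| = 35.80 ✓; ∠WVH = 47.00° ✓; |VH| = 36.40 ✓; ∠(VH, HS) = 90.00° ✓; |HS| = 28.60 ✗.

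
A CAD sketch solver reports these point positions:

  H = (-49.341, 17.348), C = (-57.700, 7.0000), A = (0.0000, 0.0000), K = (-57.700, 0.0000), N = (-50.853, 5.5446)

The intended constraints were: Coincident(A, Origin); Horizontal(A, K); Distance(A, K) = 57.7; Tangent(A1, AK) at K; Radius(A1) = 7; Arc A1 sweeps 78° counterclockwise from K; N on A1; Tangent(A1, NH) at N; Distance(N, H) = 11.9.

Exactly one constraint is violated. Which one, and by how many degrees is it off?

Tangent(A1, NH) at N — off by 4.70°.

A = (0.00, 0.00) ✓; A.y = 0.00, K.y = 0.00 ✓; |AK| = 57.70 ✓; ∠(CK, KA) = 90.00° ✓; |CK| = 7.000 ✓; bearing(C→N) − bearing(C→K) = 78.00° ✓; |CN| = 7.000 ✓; ∠(CN, NH) = 85.30° ✗; |NH| = 11.90 ✓.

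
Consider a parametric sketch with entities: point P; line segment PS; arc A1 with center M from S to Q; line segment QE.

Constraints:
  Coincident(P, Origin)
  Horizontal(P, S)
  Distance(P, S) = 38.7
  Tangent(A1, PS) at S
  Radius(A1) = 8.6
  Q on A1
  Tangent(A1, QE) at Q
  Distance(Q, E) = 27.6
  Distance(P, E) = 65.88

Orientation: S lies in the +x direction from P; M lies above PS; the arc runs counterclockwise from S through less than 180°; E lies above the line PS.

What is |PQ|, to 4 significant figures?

46.55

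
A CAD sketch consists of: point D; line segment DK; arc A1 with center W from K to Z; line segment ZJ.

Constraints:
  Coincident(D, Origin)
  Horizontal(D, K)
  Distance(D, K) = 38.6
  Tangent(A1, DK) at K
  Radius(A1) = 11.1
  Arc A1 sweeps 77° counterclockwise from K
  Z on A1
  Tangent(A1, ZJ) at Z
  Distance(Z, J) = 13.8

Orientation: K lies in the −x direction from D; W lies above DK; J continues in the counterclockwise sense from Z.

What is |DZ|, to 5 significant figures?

29.086

Tangency of A1 to DK means the radius WK is perpendicular to DK, so W = K + (0, 11.1) = (-38.600, 11.100). On A1, K sits at bearing -90° from W; a 77° counterclockwise sweep puts Z at bearing -13°, so Z = W + 11.1·(cos -13°, sin -13°) = (-27.784, 8.6030). Then |DZ| = |Z − D| = 29.086.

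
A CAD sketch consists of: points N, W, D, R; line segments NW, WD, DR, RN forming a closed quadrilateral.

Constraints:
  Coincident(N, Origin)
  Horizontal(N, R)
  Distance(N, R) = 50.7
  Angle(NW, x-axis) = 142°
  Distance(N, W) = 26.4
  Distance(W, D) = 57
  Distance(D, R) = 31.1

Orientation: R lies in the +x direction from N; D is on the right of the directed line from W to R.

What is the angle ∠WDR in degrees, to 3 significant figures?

109°

N is at the origin; NR is horizontal with |NR| = 50.7 and R in +x, so R = (50.7, 0). NW runs at 142.0° with |NW| = 26.4, so W = (-20.8, 16.3). D is determined by |WD| = 57.0 and |DR| = 31.1 together: it lies at the intersection of circle(W, 57.0) and circle(R, 31.1). With |WR| = 73.3, the foot of the radical line on WR is 52.2 from W and the perpendicular offset is √(57.0² − 52.2²) = 22.8. Taking the right-of-WR solution: D = (25.1, -17.6).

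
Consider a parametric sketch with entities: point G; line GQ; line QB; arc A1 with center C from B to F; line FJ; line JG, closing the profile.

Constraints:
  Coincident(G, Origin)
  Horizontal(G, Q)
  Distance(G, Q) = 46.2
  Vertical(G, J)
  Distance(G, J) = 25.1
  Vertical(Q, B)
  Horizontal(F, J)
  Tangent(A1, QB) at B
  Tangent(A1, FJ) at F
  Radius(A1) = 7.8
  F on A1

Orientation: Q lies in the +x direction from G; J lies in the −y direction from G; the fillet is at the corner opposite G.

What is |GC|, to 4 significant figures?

42.12

G is at the origin; G and Q share the same y with |GQ| = 46.2 and Q on the +x side, so Q = (46.20, 0.000). G and J share the same x with |GJ| = 25.1 and J on the −y side, so J = (0.000, -25.10). The virtual corner opposite G is at (46.20, -25.10). A1 meets QB tangentially, so CB is at right angles to QB and the tangent condition forces CF to be normal to FJ, with radius 7.8, so the center C sits 7.8 in from both sides at C = (38.40, -17.30). Then |GC| = |C − G| = 42.12.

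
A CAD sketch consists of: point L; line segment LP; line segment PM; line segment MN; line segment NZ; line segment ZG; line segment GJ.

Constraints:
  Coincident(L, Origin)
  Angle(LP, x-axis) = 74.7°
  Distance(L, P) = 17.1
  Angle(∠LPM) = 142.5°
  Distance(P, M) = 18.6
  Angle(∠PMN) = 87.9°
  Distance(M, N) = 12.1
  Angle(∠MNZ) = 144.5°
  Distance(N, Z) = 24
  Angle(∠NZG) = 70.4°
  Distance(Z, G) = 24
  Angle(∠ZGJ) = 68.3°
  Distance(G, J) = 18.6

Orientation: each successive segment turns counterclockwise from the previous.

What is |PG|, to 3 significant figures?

14.5

L is at the origin; LP runs at 74.7° with length 17.1, so P = (4.51, 16.5). ∠LPM = 142.5° gives PM at 112° from the x-axis; with |PM| = 18.6, M = (-2.52, 33.7). ∠PMN = 87.9° gives MN at -156° from the x-axis; with |MN| = 12.1, N = (-13.5, 28.7). ∠MNZ = 144.5° gives NZ at -120° from the x-axis; with |NZ| = 24.0, Z = (-25.6, 7.99). ∠NZG = 70.4° gives ZG at -10.6° from the x-axis; with |ZG| = 24.0, G = (-2.03, 3.58). Then |PG| = |G − P| = 14.5.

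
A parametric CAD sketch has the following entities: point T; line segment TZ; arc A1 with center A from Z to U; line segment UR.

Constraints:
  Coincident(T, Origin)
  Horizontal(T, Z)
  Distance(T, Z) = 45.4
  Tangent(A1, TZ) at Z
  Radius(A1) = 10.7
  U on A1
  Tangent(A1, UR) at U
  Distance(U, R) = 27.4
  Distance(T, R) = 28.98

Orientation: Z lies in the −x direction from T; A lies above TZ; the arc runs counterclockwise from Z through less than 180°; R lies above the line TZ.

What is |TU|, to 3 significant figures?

38.0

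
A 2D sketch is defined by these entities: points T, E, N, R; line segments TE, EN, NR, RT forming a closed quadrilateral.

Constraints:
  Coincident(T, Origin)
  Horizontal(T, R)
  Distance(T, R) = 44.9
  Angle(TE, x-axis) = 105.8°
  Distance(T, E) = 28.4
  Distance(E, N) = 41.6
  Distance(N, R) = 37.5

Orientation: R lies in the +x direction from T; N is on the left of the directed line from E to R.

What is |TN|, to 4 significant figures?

48.55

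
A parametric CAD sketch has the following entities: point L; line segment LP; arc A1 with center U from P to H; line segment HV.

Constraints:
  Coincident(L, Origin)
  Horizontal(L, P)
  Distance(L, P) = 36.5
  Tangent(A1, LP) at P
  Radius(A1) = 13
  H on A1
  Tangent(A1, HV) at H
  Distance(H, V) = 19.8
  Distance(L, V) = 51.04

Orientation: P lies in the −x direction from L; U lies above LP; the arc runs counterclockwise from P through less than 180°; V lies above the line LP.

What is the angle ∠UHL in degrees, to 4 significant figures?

111.3°

Checks: L.y = 0.00, P.y = 0.00 ✓; |UH| = 13.00 ✓; ∠(UH, HV) = 90.00° ✓; |HV| = 19.80 ✓; |LV| = 51.04 ✓.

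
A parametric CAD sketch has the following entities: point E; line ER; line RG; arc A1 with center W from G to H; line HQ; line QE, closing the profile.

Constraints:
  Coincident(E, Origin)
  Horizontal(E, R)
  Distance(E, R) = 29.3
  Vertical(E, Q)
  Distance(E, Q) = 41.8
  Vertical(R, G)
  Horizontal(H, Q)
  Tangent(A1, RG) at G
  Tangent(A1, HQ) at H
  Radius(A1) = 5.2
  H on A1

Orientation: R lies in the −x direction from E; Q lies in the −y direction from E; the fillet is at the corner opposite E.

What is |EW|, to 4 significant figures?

43.82

E is at the origin; E and R share the same y with |ER| = 29.3 and R on the −x side, so R = (-29.30, 0.000). EQ is vertical with |EQ| = 41.8 and Q on the −y side, so Q = (0.000, -41.80). The virtual corner opposite E is at (-29.30, -41.80). The tangent condition forces WG to be normal to RG and since A1 is tangent to HQ there, WH ⟂ HQ, with radius 5.2, so the center W sits 5.2 in from both sides at W = (-24.10, -36.60). Then |EW| = |W − E| = 43.82.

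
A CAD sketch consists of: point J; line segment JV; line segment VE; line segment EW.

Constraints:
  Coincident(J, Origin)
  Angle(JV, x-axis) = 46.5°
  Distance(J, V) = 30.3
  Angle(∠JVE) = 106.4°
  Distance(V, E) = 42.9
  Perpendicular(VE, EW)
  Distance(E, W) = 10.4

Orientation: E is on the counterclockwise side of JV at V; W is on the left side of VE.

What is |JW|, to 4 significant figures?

54.74

J is at the origin; JV runs at 46.5° with length 30.3, so V = 30.3·(cos 46.5°, sin 46.5°) = (20.86, 21.98). ∠JVE = 106.4°, so VE runs at 46.5° + (180° − 106.4°) = 120.1° from the x-axis; with |VE| = 42.9, E = V + 42.9·(cos 120.1°, sin 120.1°) = (-0.6577, 59.09). The perpendicularity gives EW at right angles to VE; with |EW| = 10.4 on the left of VE, W = E + 10.4·(-0.8652, -0.5015) = (-9.655, 53.88). Then |JW| = |W − J| = 54.74.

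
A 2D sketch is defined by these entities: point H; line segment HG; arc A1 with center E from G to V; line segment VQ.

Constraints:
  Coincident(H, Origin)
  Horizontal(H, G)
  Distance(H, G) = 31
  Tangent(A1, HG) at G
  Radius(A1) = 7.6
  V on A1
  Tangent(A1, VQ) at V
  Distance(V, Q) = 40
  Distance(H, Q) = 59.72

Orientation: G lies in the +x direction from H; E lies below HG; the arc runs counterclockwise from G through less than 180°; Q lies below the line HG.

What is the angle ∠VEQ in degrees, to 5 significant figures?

79.242°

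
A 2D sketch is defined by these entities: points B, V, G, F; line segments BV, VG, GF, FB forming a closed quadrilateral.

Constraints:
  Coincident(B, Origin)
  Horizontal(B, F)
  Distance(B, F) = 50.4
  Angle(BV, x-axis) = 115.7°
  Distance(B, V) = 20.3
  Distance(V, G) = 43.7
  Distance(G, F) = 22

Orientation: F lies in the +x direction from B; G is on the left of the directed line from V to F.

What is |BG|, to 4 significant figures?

38.11

Checks: |VG| = 43.70 ✓; |GF| = 22.00 ✓.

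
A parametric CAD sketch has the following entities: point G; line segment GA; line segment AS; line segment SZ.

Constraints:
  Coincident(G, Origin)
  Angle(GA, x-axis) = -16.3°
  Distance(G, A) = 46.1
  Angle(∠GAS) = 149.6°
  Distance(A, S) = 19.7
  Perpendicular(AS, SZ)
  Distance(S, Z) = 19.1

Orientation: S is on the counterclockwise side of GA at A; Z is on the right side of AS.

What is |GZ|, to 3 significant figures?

73.0

∠GAS = 149.6°, so AS runs at -16.3° + (180° − 149.6°) = 14.1° from the x-axis; with |AS| = 19.7, S = A + 19.7·(cos 14.1°, sin 14.1°) = (63.4, -8.14). AS is perpendicular to SZ; with |SZ| = 19.1 on the right of AS, Z = S + 19.1·(0.244, -0.970) = (68.0, -26.7). Then |GZ| = |Z − G| = 73.0.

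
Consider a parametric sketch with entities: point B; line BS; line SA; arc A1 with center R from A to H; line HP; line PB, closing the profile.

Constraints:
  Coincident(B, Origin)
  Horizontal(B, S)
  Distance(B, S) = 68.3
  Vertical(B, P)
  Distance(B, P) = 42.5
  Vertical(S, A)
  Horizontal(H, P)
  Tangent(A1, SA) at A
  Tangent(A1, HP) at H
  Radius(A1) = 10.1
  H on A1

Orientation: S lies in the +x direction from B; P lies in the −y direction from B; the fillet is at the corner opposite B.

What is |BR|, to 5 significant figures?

66.611

B and P share the same x with |BP| = 42.5 and P on the −y side, so P = (0.0000, -42.500). The virtual corner opposite B is at (68.300, -42.500). Tangency of A1 to SA means the radius RA is perpendicular to SA and tangency of A1 to HP means the radius RH is perpendicular to HP, with radius 10.1, so the center R sits 10.1 in from both sides at R = (58.200, -32.400). Then |BR| = |R − B| = 66.611.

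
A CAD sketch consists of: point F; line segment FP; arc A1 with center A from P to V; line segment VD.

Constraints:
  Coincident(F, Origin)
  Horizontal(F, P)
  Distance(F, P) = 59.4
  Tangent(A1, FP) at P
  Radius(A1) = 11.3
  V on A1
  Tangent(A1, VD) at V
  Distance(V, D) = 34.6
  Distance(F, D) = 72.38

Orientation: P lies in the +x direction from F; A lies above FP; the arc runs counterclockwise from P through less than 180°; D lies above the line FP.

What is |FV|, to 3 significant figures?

71.5

Checks: |FP| = 59.40 ✓; |AV| = 11.30 ✓; ∠(AV, VD) = 90.00° ✓; |VD| = 34.60 ✓; |FD| = 72.38 ✓.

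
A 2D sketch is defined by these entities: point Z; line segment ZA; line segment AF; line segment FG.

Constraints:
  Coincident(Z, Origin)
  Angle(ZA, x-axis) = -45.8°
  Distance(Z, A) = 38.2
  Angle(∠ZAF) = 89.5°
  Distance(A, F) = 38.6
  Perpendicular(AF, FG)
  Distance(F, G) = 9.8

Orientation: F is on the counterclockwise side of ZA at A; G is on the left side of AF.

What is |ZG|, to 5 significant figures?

47.653

∠ZAF = 89.5°, so AF runs at -45.8° + (180° − 89.5°) = 44.700° from the x-axis; with |AF| = 38.6, F = A + 38.6·(cos 44.700°, sin 44.700°) = (54.069, -0.23495). AF ⟂ FG; with |FG| = 9.8 on the left of AF, G = F + 9.8·(-0.70339, 0.71080) = (47.175, 6.7309). Then |ZG| = |G − Z| = 47.653.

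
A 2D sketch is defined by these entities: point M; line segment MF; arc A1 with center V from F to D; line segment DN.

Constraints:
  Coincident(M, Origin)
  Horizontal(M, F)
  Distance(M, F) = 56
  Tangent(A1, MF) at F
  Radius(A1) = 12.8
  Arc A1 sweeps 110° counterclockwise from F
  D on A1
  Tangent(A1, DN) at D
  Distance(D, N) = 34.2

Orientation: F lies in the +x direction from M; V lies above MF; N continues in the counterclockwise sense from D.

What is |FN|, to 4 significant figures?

49.32

On A1, F sits at bearing -90° from V; a 110° counterclockwise sweep puts D at bearing 20°, so D = V + 12.8·(cos 20°, sin 20°) = (68.03, 17.18). The tangent condition forces VD to be normal to DN, so DN runs along (−sin 20°, cos 20°); with |DN| = 34.2, N = (56.33, 49.32). Then |FN| = |N − F| = 49.32.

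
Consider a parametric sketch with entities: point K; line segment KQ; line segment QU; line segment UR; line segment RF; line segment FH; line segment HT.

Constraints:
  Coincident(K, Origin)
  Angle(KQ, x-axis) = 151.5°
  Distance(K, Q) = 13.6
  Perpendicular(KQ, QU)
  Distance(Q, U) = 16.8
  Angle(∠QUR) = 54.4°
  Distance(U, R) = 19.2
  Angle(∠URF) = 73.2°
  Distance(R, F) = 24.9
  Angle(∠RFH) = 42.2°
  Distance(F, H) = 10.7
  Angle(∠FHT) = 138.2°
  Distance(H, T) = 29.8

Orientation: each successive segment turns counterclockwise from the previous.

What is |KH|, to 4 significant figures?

15.85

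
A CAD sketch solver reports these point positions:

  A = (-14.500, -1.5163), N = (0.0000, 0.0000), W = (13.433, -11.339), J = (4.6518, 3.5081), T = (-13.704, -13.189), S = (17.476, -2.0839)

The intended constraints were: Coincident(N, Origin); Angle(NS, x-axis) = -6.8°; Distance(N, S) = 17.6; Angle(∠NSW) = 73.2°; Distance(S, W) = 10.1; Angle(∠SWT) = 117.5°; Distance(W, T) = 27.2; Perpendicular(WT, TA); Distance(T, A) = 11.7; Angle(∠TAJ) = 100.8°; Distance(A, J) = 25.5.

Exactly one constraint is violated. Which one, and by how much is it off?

Distance(A, J) = 25.5 — off by 5.70.

N = (0.00, 0.00) ✓; NS at -6.800° ✓; |NS| = 17.60 ✓; ∠NSW = 73.20° ✓; |SW| = 10.10 ✓; ∠SWT = 117.5° ✓; |WT| = 27.20 ✓; ∠(WT, TA) = 90.00° ✓; |TA| = 11.70 ✓; ∠TAJ = 100.8° ✓; |AJ| = 19.80 ✗.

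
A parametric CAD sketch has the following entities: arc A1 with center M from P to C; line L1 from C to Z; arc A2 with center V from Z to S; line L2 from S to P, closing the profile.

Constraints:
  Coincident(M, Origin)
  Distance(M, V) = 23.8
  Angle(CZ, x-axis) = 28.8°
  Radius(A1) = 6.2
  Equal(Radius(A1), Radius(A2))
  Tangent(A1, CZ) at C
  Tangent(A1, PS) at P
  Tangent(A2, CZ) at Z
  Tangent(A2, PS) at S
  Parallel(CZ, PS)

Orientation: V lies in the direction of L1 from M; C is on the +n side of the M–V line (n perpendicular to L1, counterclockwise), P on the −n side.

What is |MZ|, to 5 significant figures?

24.594

The slot axis is L1's direction at 28.8°, so u = (cos 28.8°, sin 28.8°) = (0.87631, 0.48175) and n = (−sin 28.8°, cos 28.8°) = (-0.48175, 0.87631). M is at the origin and V lies 23.8 along u from M, so V = 23.8·u = (20.856, 11.466). Tangency of A1 to both parallel lines with radius 6.2 puts C and P at M ± 6.2·n: C = (-2.9869, 5.4331), P = (2.9869, -5.4331). Equal radii place Z and S the same way about V: Z = V + 6.2·n = (17.869, 16.899), S = V − 6.2·n = (23.843, 6.0326). Then |MZ| = |Z − M| = 24.594.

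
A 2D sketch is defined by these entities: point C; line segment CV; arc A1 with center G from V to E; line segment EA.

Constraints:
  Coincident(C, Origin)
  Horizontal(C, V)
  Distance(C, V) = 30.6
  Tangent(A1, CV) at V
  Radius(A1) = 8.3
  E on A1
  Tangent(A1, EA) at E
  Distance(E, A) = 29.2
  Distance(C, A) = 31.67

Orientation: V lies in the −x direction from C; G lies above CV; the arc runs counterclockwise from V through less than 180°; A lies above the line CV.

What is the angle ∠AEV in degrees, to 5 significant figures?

148.99°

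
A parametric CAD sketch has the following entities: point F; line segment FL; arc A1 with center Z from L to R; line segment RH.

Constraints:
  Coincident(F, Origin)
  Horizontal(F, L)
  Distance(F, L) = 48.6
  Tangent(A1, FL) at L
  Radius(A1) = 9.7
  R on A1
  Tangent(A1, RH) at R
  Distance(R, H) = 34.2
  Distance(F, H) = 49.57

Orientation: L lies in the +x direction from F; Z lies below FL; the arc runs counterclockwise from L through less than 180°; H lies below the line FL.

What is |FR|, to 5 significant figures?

39.907

F is at the origin; F and L share the same y with |FL| = 48.6 and L on the +x side, so L = (48.600, 0.0000). Since A1 is tangent to FL there, ZL ⟂ FL, so Z = L + (0, -9.7) = (48.600, -9.7000). Since ZR ⟂ RH (tangency), |ZH| = √(9.7² + 34.2²) = 35.549 regardless of where R sits on A1. So H lies on both circle(F, 49.57) and circle(Z, 35.549); the below-FL intersection is H = (29.612, -39.753). R is the foot of the tangent from H: R = (39.297, -6.9531).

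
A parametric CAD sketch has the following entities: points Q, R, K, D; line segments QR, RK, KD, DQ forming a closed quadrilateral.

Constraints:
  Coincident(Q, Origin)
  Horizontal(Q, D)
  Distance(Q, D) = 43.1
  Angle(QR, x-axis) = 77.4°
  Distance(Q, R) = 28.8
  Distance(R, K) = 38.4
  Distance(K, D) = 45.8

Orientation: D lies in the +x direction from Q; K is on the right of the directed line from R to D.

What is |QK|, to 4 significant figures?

9.606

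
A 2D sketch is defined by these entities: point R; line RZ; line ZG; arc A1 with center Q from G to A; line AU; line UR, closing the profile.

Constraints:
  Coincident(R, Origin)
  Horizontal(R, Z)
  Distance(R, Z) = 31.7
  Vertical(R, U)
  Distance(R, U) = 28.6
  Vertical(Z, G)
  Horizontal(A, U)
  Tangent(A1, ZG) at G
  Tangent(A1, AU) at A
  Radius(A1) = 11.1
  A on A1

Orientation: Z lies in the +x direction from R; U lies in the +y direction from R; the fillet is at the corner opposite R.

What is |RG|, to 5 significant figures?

36.210

The virtual corner opposite R is at (31.700, 28.600). Tangency of A1 to ZG means the radius QG is perpendicular to ZG and since A1 is tangent to AU there, QA ⟂ AU, with radius 11.1, so the center Q sits 11.1 in from both sides at Q = (20.600, 17.500). That places the tangent points at G = (31.700, 17.500) on ZG and A = (20.600, 28.600) on AU. Then |RG| = |G − R| = 36.210.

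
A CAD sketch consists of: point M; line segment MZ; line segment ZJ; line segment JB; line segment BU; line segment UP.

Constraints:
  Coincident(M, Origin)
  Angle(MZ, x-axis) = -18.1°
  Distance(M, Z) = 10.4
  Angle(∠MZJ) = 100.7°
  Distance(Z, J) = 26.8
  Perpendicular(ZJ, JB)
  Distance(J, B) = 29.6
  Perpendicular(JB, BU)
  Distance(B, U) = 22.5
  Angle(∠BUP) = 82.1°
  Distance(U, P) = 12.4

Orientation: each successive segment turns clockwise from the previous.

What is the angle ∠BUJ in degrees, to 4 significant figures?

52.76°

ZJ is perpendicular to JB, so JB runs at 172.6°; with |JB| = 29.6, B = (-22.92, -26.00). JB is perpendicular to BU, so BU runs at 82.60°; with |BU| = 22.5, U = (-20.02, -3.683). Then cos ∠BUJ = UB·UJ / (|UB||UJ|), giving 52.76°.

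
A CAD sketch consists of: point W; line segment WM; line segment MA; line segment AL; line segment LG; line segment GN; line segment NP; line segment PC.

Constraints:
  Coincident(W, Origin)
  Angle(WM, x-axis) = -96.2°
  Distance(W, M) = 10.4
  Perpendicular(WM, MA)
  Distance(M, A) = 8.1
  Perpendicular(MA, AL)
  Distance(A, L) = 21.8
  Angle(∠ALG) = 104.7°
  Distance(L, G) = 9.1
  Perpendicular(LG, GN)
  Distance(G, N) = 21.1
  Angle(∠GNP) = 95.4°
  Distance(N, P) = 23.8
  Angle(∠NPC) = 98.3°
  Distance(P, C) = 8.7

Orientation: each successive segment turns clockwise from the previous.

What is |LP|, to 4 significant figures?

27.53

W is at the origin; WM runs at -96.2° with length 10.4, so M = (-1.123, -10.34). The perpendicularity gives MA at right angles to WM, so MA runs at 173.8°; with |MA| = 8.1, A = (-9.176, -9.464). MA ⟂ AL, so AL runs at 83.80°; with |AL| = 21.8, L = (-6.821, 12.21). ∠ALG = 104.7° gives LG at 8.500° from the x-axis; with |LG| = 9.1, G = (2.179, 13.55). The perpendicularity gives GN at right angles to LG, so GN runs at -81.50°; with |GN| = 21.1, N = (5.297, -7.315). ∠GNP = 95.4° gives NP at -166.1° from the x-axis; with |NP| = 23.8, P = (-17.81, -13.03). Then |LP| = |P − L| = 27.53.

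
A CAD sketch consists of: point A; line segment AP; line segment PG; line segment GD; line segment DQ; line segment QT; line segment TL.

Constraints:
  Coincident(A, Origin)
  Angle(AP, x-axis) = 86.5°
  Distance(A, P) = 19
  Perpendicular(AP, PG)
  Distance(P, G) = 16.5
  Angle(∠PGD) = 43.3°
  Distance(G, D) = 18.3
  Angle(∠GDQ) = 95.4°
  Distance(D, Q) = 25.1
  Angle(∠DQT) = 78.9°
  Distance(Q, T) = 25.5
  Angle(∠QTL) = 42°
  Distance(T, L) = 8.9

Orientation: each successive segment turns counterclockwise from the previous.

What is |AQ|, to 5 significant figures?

27.846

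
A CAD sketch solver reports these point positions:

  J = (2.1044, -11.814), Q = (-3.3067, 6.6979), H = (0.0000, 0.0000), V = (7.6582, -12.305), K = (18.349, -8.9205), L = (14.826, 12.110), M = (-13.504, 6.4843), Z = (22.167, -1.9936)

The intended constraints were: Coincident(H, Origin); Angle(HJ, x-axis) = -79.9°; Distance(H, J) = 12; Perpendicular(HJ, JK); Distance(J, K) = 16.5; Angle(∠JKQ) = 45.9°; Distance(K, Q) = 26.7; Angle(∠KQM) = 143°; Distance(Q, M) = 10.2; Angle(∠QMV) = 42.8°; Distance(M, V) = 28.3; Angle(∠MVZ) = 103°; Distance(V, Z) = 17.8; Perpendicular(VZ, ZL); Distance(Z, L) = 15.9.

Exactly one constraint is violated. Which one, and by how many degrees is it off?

Perpendicular(VZ, ZL) — off by 7.90°.

H = (0.00, 0.00) ✓; HJ at -79.90° ✓; |HJ| = 12.00 ✓; ∠(HJ, JK) = 90.00° ✓; |JK| = 16.50 ✓; ∠JKQ = 45.90° ✓; |KQ| = 26.70 ✓; ∠KQM = 143.0° ✓; |QM| = 10.20 ✓; ∠QMV = 42.80° ✓; |MV| = 28.30 ✓; ∠MVZ = 103.0° ✓; |VZ| = 17.80 ✓; ∠(VZ, ZL) = 82.10° ✗; |ZL| = 15.90 ✓.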